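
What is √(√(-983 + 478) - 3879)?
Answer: √(-3879 + I*√505) ≈ 0.1804 + 62.282*I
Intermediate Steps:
√(√(-983 + 478) - 3879) = √(√(-505) - 3879) = √(I*√505 - 3879) = √(-3879 + I*√505)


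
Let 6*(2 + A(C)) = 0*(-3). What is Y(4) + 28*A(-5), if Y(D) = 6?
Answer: -50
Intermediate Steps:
A(C) = -2 (A(C) = -2 + (0*(-3))/6 = -2 + (⅙)*0 = -2 + 0 = -2)
Y(4) + 28*A(-5) = 6 + 28*(-2) = 6 - 56 = -50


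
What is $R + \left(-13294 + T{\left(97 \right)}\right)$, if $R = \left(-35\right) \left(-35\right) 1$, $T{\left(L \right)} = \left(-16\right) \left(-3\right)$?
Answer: $-12021$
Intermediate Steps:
$T{\left(L \right)} = 48$
$R = 1225$ ($R = 1225 \cdot 1 = 1225$)
$R + \left(-13294 + T{\left(97 \right)}\right) = 1225 + \left(-13294 + 48\right) = 1225 - 13246 = -12021$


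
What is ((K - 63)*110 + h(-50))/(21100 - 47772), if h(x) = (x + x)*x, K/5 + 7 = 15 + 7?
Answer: -395/1667 ≈ -0.23695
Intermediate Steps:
K = 75 (K = -35 + 5*(15 + 7) = -35 + 5*22 = -35 + 110 = 75)
h(x) = 2*x² (h(x) = (2*x)*x = 2*x²)
((K - 63)*110 + h(-50))/(21100 - 47772) = ((75 - 63)*110 + 2*(-50)²)/(21100 - 47772) = (12*110 + 2*2500)/(-26672) = (1320 + 5000)*(-1/26672) = 6320*(-1/26672) = -395/1667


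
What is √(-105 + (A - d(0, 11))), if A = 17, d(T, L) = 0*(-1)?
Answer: 2*I*√22 ≈ 9.3808*I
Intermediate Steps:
d(T, L) = 0
√(-105 + (A - d(0, 11))) = √(-105 + (17 - 1*0)) = √(-105 + (17 + 0)) = √(-105 + 17) = √(-88) = 2*I*√22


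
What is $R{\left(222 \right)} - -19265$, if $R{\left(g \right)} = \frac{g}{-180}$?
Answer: $\frac{577913}{30} \approx 19264.0$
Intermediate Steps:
$R{\left(g \right)} = - \frac{g}{180}$
$R{\left(222 \right)} - -19265 = \left(- \frac{1}{180}\right) 222 - -19265 = - \frac{37}{30} + 19265 = \frac{577913}{30}$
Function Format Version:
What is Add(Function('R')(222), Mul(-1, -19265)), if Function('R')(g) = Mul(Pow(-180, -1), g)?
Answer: Rational(577913, 30) ≈ 19264.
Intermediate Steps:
Function('R')(g) = Mul(Rational(-1, 180), g)
Add(Function('R')(222), Mul(-1, -19265)) = Add(Mul(Rational(-1, 180), 222), Mul(-1, -19265)) = Add(Rational(-37, 30), 19265) = Rational(577913, 30)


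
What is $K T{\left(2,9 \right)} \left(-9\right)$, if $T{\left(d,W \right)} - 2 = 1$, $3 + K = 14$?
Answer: $-297$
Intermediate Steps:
$K = 11$ ($K = -3 + 14 = 11$)
$T{\left(d,W \right)} = 3$ ($T{\left(d,W \right)} = 2 + 1 = 3$)
$K T{\left(2,9 \right)} \left(-9\right) = 11 \cdot 3 \left(-9\right) = 33 \left(-9\right) = -297$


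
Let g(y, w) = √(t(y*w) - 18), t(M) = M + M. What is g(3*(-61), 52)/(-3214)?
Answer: -5*I*√762/3214 ≈ -0.042944*I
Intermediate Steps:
t(M) = 2*M
g(y, w) = √(-18 + 2*w*y) (g(y, w) = √(2*(y*w) - 18) = √(2*(w*y) - 18) = √(2*w*y - 18) = √(-18 + 2*w*y))
g(3*(-61), 52)/(-3214) = √(-18 + 2*52*(3*(-61)))/(-3214) = √(-18 + 2*52*(-183))*(-1/3214) = √(-18 - 19032)*(-1/3214) = √(-19050)*(-1/3214) = (5*I*√762)*(-1/3214) = -5*I*√762/3214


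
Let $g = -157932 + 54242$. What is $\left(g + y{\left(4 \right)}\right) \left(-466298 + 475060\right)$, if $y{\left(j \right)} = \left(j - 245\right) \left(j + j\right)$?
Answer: $-925424916$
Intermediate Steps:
$g = -103690$
$y{\left(j \right)} = 2 j \left(-245 + j\right)$ ($y{\left(j \right)} = \left(-245 + j\right) 2 j = 2 j \left(-245 + j\right)$)
$\left(g + y{\left(4 \right)}\right) \left(-466298 + 475060\right) = \left(-103690 + 2 \cdot 4 \left(-245 + 4\right)\right) \left(-466298 + 475060\right) = \left(-103690 + 2 \cdot 4 \left(-241\right)\right) 8762 = \left(-103690 - 1928\right) 8762 = \left(-105618\right) 8762 = -925424916$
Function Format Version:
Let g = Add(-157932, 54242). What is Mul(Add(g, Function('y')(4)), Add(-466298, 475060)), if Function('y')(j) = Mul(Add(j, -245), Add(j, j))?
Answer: -925424916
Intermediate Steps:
g = -103690
Function('y')(j) = Mul(2, j, Add(-245, j)) (Function('y')(j) = Mul(Add(-245, j), Mul(2, j)) = Mul(2, j, Add(-245, j)))
Mul(Add(g, Function('y')(4)), Add(-466298, 475060)) = Mul(Add(-103690, Mul(2, 4, Add(-245, 4))), Add(-466298, 475060)) = Mul(Add(-103690, Mul(2, 4, -241)), 8762) = Mul(Add(-103690, -1928), 8762) = Mul(-105618, 8762) = -925424916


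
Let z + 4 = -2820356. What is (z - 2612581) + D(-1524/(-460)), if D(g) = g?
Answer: -624787834/115 ≈ -5.4329e+6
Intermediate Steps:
z = -2820360 (z = -4 - 2820356 = -2820360)
(z - 2612581) + D(-1524/(-460)) = (-2820360 - 2612581) - 1524/(-460) = -5432941 - 1524*(-1/460) = -5432941 + 381/115 = -624787834/115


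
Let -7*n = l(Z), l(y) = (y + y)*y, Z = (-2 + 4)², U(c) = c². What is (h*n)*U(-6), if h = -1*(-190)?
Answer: -218880/7 ≈ -31269.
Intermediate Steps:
Z = 4 (Z = 2² = 4)
l(y) = 2*y² (l(y) = (2*y)*y = 2*y²)
h = 190
n = -32/7 (n = -2*4²/7 = -2*16/7 = -⅐*32 = -32/7 ≈ -4.5714)
(h*n)*U(-6) = (190*(-32/7))*(-6)² = -6080/7*36 = -218880/7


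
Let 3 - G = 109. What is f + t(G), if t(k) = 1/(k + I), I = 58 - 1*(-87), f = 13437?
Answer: 524044/39 ≈ 13437.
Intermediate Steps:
G = -106 (G = 3 - 1*109 = 3 - 109 = -106)
I = 145 (I = 58 + 87 = 145)
t(k) = 1/(145 + k) (t(k) = 1/(k + 145) = 1/(145 + k))
f + t(G) = 13437 + 1/(145 - 106) = 13437 + 1/39 = 524044/39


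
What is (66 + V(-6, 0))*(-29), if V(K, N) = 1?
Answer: -1943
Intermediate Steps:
(66 + V(-6, 0))*(-29) = (66 + 1)*(-29) = 67*(-29) = -1943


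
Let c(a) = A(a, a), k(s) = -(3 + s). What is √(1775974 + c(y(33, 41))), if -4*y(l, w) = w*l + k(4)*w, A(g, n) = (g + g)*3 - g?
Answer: √7098566/2 ≈ 1332.2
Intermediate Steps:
k(s) = -3 - s
A(g, n) = 5*g (A(g, n) = (2*g)*3 - g = 6*g - g = 5*g)
y(l, w) = 7*w/4 - l*w/4 (y(l, w) = -(w*l + (-3 - 1*4)*w)/4 = -(l*w + (-3 - 4)*w)/4 = -(l*w - 7*w)/4 = -(-7*w + l*w)/4 = 7*w/4 - l*w/4)
c(a) = 5*a
√(1775974 + c(y(33, 41))) = √(1775974 + 5*((¼)*41*(7 - 1*33))) = √(1775974 + 5*((¼)*41*(7 - 33))) = √(1775974 + 5*((¼)*41*(-26))) = √(1775974 + 5*(-533/2)) = √(1775974 - 2665/2) = √(3549283/2) = √7098566/2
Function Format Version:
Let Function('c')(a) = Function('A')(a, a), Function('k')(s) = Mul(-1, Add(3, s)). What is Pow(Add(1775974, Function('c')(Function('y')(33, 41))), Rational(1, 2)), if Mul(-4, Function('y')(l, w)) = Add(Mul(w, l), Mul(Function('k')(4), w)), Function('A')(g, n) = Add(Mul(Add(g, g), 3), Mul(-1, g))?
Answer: Mul(Rational(1, 2), Pow(7098566, Rational(1, 2))) ≈ 1332.2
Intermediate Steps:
Function('k')(s) = Add(-3, Mul(-1, s))
Function('A')(g, n) = Mul(5, g) (Function('A')(g, n) = Add(Mul(Mul(2, g), 3), Mul(-1, g)) = Add(Mul(6, g), Mul(-1, g)) = Mul(5, g))
Function('y')(l, w) = Add(Mul(Rational(7, 4), w), Mul(Rational(-1, 4), l, w)) (Function('y')(l, w) = Mul(Rational(-1, 4), Add(Mul(w, l), Mul(Add(-3, Mul(-1, 4)), w))) = Mul(Rational(-1, 4), Add(Mul(l, w), Mul(Add(-3, -4), w))) = Mul(Rational(-1, 4), Add(Mul(l, w), Mul(-7, w))) = Mul(Rational(-1, 4), Add(Mul(-7, w), Mul(l, w))) = Add(Mul(Rational(7, 4), w), Mul(Rational(-1, 4), l, w)))
Function('c')(a) = Mul(5, a)
Pow(Add(1775974, Function('c')(Function('y')(33, 41))), Rational(1, 2)) = Pow(Add(1775974, Mul(5, Mul(Rational(1, 4), 41, Add(7, Mul(-1, 33))))), Rational(1, 2)) = Pow(Add(1775974, Mul(5, Mul(Rational(1, 4), 41, Add(7, -33)))), Rational(1, 2)) = Pow(Add(1775974, Mul(5, Mul(Rational(1, 4), 41, -26))), Rational(1, 2)) = Pow(Add(1775974, Mul(5, Rational(-533, 2))), Rational(1, 2)) = Pow(Add(1775974, Rational(-2665, 2)), Rational(1, 2)) = Pow(Rational(3549283, 2), Rational(1, 2)) = Mul(Rational(1, 2), Pow(7098566, Rational(1, 2)))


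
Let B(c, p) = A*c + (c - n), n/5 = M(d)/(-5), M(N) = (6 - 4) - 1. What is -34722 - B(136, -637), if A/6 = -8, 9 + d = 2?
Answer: -28331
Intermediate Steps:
d = -7 (d = -9 + 2 = -7)
M(N) = 1 (M(N) = 2 - 1 = 1)
A = -48 (A = 6*(-8) = -48)
n = -1 (n = 5*(1/(-5)) = 5*(1*(-1/5)) = 5*(-1/5) = -1)
B(c, p) = 1 - 47*c (B(c, p) = -48*c + (c - 1*(-1)) = -48*c + (c + 1) = -48*c + (1 + c) = 1 - 47*c)
-34722 - B(136, -637) = -34722 - (1 - 47*136) = -34722 - (1 - 6392) = -34722 - 1*(-6391) = -34722 + 6391 = -28331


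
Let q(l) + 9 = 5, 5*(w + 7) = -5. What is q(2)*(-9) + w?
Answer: 28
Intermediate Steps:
w = -8 (w = -7 + (⅕)*(-5) = -7 - 1 = -8)
q(l) = -4 (q(l) = -9 + 5 = -4)
q(2)*(-9) + w = -4*(-9) - 8 = 36 - 8 = 28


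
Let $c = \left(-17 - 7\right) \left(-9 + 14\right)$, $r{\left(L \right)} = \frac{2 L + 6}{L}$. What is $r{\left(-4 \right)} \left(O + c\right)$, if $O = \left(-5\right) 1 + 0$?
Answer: $- \frac{125}{2} \approx -62.5$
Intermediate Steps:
$O = -5$ ($O = -5 + 0 = -5$)
$r{\left(L \right)} = \frac{6 + 2 L}{L}$
$c = -120$ ($c = \left(-24\right) 5 = -120$)
$r{\left(-4 \right)} \left(O + c\right) = \left(2 + \frac{6}{-4}\right) \left(-5 - 120\right) = \left(2 + 6 \left(- \frac{1}{4}\right)\right) \left(-125\right) = \left(2 - \frac{3}{2}\right) \left(-125\right) = \frac{1}{2} \left(-125\right) = - \frac{125}{2}$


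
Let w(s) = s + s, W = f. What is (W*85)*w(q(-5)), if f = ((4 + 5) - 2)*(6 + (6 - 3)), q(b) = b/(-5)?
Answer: 10710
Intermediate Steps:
q(b) = -b/5 (q(b) = b*(-⅕) = -b/5)
f = 63 (f = (9 - 2)*(6 + 3) = 7*9 = 63)
W = 63
w(s) = 2*s
(W*85)*w(q(-5)) = (63*85)*(2*(-⅕*(-5))) = 5355*(2*1) = 5355*2 = 10710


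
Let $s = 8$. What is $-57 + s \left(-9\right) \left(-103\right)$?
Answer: $7359$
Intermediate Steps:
$-57 + s \left(-9\right) \left(-103\right) = -57 + 8 \left(-9\right) \left(-103\right) = -57 - -7416 = -57 + 7416 = 7359$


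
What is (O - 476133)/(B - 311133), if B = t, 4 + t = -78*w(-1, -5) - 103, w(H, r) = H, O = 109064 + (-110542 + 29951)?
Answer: 223830/155581 ≈ 1.4387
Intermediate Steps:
O = 28473 (O = 109064 - 80591 = 28473)
t = -29 (t = -4 + (-78*(-1) - 103) = -4 + (78 - 103) = -4 - 25 = -29)
B = -29
(O - 476133)/(B - 311133) = (28473 - 476133)/(-29 - 311133) = -447660/(-311162) = -447660*(-1/311162) = 223830/155581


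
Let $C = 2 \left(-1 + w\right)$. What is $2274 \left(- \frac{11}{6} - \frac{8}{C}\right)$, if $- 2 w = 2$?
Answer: $379$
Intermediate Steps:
$w = -1$ ($w = \left(- \frac{1}{2}\right) 2 = -1$)
$C = -4$ ($C = 2 \left(-1 - 1\right) = 2 \left(-2\right) = -4$)
$2274 \left(- \frac{11}{6} - \frac{8}{C}\right) = 2274 \left(- \frac{11}{6} - \frac{8}{-4}\right) = 2274 \left(\left(-11\right) \frac{1}{6} - -2\right) = 2274 \left(- \frac{11}{6} + 2\right) = 2274 \cdot \frac{1}{6} = 379$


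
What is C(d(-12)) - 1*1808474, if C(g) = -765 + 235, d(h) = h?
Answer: -1809004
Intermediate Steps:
C(g) = -530
C(d(-12)) - 1*1808474 = -530 - 1*1808474 = -530 - 1808474 = -1809004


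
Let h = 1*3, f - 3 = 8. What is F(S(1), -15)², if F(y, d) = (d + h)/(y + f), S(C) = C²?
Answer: 1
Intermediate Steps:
f = 11 (f = 3 + 8 = 11)
h = 3
F(y, d) = (3 + d)/(11 + y) (F(y, d) = (d + 3)/(y + 11) = (3 + d)/(11 + y))
F(S(1), -15)² = ((3 - 15)/(11 + 1²))² = (-12/(11 + 1))² = (-12/12)² = ((1/12)*(-12))² = (-1)² = 1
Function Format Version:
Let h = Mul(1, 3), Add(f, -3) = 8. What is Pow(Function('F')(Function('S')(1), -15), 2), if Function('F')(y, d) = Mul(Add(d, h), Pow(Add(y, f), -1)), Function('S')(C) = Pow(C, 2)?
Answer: 1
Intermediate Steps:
f = 11 (f = Add(3, 8) = 11)
h = 3
Function('F')(y, d) = Mul(Pow(Add(11, y), -1), Add(3, d)) (Function('F')(y, d) = Mul(Add(d, 3), Pow(Add(y, 11), -1)) = Mul(Add(3, d), Pow(Add(11, y), -1)) = Mul(Pow(Add(11, y), -1), Add(3, d)))
Pow(Function('F')(Function('S')(1), -15), 2) = Pow(Mul(Pow(Add(11, Pow(1, 2)), -1), Add(3, -15)), 2) = Pow(Mul(Pow(Add(11, 1), -1), -12), 2) = Pow(Mul(Pow(12, -1), -12), 2) = Pow(Mul(Rational(1, 12), -12), 2) = Pow(-1, 2) = 1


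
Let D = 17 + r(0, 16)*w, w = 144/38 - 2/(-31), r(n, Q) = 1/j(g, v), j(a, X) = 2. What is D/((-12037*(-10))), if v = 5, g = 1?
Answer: 5574/35448965 ≈ 0.00015724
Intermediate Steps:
r(n, Q) = 1/2
w = 2270/589 (w = 144*(1/38) - 2*(-1/31) = 72/19 + 2/31 = 2270/589 ≈ 3.8540)
D = 11148/589 (D = 17 + (1/2)*(2270/589) = 17 + 1135/589 = 11148/589 ≈ 18.927)
D/((-12037*(-10))) = 11148/(589*((-12037*(-10)))) = (11148/589)/120370 = (11148/589)*(1/120370) = 5574/35448965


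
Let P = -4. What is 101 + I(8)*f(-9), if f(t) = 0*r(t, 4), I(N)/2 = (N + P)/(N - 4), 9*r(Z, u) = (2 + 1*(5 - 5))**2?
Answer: 101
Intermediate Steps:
r(Z, u) = 4/9 (r(Z, u) = (2 + 1*(5 - 5))**2/9 = (2 + 1*0)**2/9 = (2 + 0)**2/9 = (1/9)*2**2 = (1/9)*4 = 4/9)
I(N) = 2 (I(N) = 2*((N - 4)/(N - 4)) = 2*((-4 + N)/(-4 + N)) = 2*1 = 2)
f(t) = 0 (f(t) = 0*(4/9) = 0)
101 + I(8)*f(-9) = 101 + 2*0 = 101 + 0 = 101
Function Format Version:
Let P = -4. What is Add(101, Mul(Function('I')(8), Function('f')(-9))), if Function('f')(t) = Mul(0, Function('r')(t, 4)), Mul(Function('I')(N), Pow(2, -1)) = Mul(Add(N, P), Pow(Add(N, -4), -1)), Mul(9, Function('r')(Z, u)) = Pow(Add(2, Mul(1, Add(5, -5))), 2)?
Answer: 101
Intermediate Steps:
Function('r')(Z, u) = Rational(4, 9) (Function('r')(Z, u) = Mul(Rational(1, 9), Pow(Add(2, Mul(1, Add(5, -5))), 2)) = Mul(Rational(1, 9), Pow(Add(2, Mul(1, 0)), 2)) = Mul(Rational(1, 9), Pow(Add(2, 0), 2)) = Mul(Rational(1, 9), Pow(2, 2)) = Mul(Rational(1, 9), 4) = Rational(4, 9))
Function('I')(N) = 2 (Function('I')(N) = Mul(2, Mul(Add(N, -4), Pow(Add(N, -4), -1))) = Mul(2, Mul(Add(-4, N), Pow(Add(-4, N), -1))) = Mul(2, 1) = 2)
Function('f')(t) = 0 (Function('f')(t) = Mul(0, Rational(4, 9)) = 0)
Add(101, Mul(Function('I')(8), Function('f')(-9))) = Add(101, Mul(2, 0)) = Add(101, 0) = 101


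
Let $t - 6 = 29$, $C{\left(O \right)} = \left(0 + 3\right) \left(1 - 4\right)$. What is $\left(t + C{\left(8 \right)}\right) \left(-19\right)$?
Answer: $-494$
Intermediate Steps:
$C{\left(O \right)} = -9$ ($C{\left(O \right)} = 3 \left(-3\right) = -9$)
$t = 35$ ($t = 6 + 29 = 35$)
$\left(t + C{\left(8 \right)}\right) \left(-19\right) = \left(35 - 9\right) \left(-19\right) = 26 \left(-19\right) = -494$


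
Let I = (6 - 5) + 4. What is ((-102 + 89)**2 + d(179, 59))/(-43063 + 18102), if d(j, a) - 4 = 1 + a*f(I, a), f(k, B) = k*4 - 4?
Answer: -1118/24961 ≈ -0.044790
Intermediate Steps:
I = 5 (I = 1 + 4 = 5)
f(k, B) = -4 + 4*k (f(k, B) = 4*k - 4 = -4 + 4*k)
d(j, a) = 5 + 16*a (d(j, a) = 4 + (1 + a*(-4 + 4*5)) = 4 + (1 + a*(-4 + 20)) = 4 + (1 + a*16) = 4 + (1 + 16*a) = 5 + 16*a)
((-102 + 89)**2 + d(179, 59))/(-43063 + 18102) = ((-102 + 89)**2 + (5 + 16*59))/(-43063 + 18102) = ((-13)**2 + (5 + 944))/(-24961) = (169 + 949)*(-1/24961) = 1118*(-1/24961) = -1118/24961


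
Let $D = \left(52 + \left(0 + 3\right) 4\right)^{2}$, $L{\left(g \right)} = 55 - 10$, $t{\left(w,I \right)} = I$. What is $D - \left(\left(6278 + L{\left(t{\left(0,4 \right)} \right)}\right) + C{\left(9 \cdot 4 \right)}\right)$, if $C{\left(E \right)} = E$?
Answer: $-2263$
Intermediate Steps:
$L{\left(g \right)} = 45$
$D = 4096$ ($D = \left(52 + 3 \cdot 4\right)^{2} = \left(52 + 12\right)^{2} = 64^{2} = 4096$)
$D - \left(\left(6278 + L{\left(t{\left(0,4 \right)} \right)}\right) + C{\left(9 \cdot 4 \right)}\right) = 4096 - \left(\left(6278 + 45\right) + 9 \cdot 4\right) = 4096 - \left(6323 + 36\right) = 4096 - 6359 = -2263$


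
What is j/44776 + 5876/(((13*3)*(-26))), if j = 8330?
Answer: -4897253/873132 ≈ -5.6088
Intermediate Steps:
j/44776 + 5876/(((13*3)*(-26))) = 8330/44776 + 5876/(((13*3)*(-26))) = 8330*(1/44776) + 5876/((39*(-26))) = 4165/22388 + 5876/(-1014) = 4165/22388 + 5876*(-1/1014) = 4165/22388 - 226/39 = -4897253/873132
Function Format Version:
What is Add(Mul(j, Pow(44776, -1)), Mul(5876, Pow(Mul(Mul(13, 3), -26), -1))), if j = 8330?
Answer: Rational(-4897253, 873132) ≈ -5.6088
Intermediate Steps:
Add(Mul(j, Pow(44776, -1)), Mul(5876, Pow(Mul(Mul(13, 3), -26), -1))) = Add(Mul(8330, Pow(44776, -1)), Mul(5876, Pow(Mul(Mul(13, 3), -26), -1))) = Add(Mul(8330, Rational(1, 44776)), Mul(5876, Pow(Mul(39, -26), -1))) = Add(Rational(4165, 22388), Mul(5876, Pow(-1014, -1))) = Add(Rational(4165, 22388), Mul(5876, Rational(-1, 1014))) = Add(Rational(4165, 22388), Rational(-226, 39)) = Rational(-4897253, 873132)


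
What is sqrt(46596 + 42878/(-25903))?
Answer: sqrt(31263193528930)/25903 ≈ 215.86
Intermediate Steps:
sqrt(46596 + 42878/(-25903)) = sqrt(46596 + 42878*(-1/25903)) = sqrt(46596 - 42878/25903) = sqrt(1206933310/25903) = sqrt(31263193528930)/25903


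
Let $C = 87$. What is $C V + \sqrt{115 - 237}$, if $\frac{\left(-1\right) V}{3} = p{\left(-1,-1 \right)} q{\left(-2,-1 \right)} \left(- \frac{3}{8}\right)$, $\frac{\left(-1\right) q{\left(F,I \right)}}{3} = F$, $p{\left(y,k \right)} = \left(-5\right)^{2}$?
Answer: $\frac{58725}{4} + i \sqrt{122} \approx 14681.0 + 11.045 i$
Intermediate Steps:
$p{\left(y,k \right)} = 25$
$q{\left(F,I \right)} = - 3 F$
$V = \frac{675}{4}$ ($V = - 3 \cdot 25 \left(\left(-3\right) \left(-2\right)\right) \left(- \frac{3}{8}\right) = - 3 \cdot 25 \cdot 6 \left(\left(-3\right) \frac{1}{8}\right) = - 3 \cdot 150 \left(- \frac{3}{8}\right) = \left(-3\right) \left(- \frac{225}{4}\right) = \frac{675}{4} \approx 168.75$)
$C V + \sqrt{115 - 237} = 87 \cdot \frac{675}{4} + \sqrt{115 - 237} = \frac{58725}{4} + \sqrt{-122} = \frac{58725}{4} + i \sqrt{122}$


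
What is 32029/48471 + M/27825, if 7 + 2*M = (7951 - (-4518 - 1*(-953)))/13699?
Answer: 2712577499287/4105759482650 ≈ 0.66068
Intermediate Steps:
M = -84377/27398 (M = -7/2 + ((7951 - (-4518 - 1*(-953)))/13699)/2 = -7/2 + ((7951 - (-4518 + 953))*(1/13699))/2 = -7/2 + ((7951 - 1*(-3565))*(1/13699))/2 = -7/2 + ((7951 + 3565)*(1/13699))/2 = -7/2 + (11516*(1/13699))/2 = -7/2 + (1/2)*(11516/13699) = -7/2 + 5758/13699 = -84377/27398 ≈ -3.0797)
32029/48471 + M/27825 = 32029/48471 - 84377/27398/27825 = 32029*(1/48471) - 84377/27398*1/27825 = 32029/48471 - 84377/762349350 = 2712577499287/4105759482650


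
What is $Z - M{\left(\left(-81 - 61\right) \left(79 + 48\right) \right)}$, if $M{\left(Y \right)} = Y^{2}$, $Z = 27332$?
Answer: $-325197824$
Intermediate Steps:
$Z - M{\left(\left(-81 - 61\right) \left(79 + 48\right) \right)} = 27332 - \left(\left(-81 - 61\right) \left(79 + 48\right)\right)^{2} = 27332 - \left(\left(-142\right) 127\right)^{2} = 27332 - \left(-18034\right)^{2} = 27332 - 325225156 = -325197824$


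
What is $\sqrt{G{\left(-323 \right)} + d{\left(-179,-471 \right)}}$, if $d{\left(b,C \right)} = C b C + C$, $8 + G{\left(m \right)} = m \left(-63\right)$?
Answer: $i \sqrt{39689669} \approx 6300.0 i$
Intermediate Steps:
$G{\left(m \right)} = -8 - 63 m$ ($G{\left(m \right)} = -8 + m \left(-63\right) = -8 - 63 m$)
$d{\left(b,C \right)} = C + b C^{2}$ ($d{\left(b,C \right)} = b C^{2} + C = C + b C^{2}$)
$\sqrt{G{\left(-323 \right)} + d{\left(-179,-471 \right)}} = \sqrt{\left(-8 - -20349\right) - 471 \left(1 - -84309\right)} = \sqrt{\left(-8 + 20349\right) - 471 \left(1 + 84309\right)} = \sqrt{20341 - 39710010} = \sqrt{-39689669} = i \sqrt{39689669}$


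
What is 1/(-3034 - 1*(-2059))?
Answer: -1/975 ≈ -0.0010256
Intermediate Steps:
1/(-3034 - 1*(-2059)) = 1/(-3034 + 2059) = 1/(-975) = -1/975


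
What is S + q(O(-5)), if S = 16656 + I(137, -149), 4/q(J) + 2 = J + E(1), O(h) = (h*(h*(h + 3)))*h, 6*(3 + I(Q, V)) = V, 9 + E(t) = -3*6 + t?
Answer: 3691457/222 ≈ 16628.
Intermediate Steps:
E(t) = -27 + t (E(t) = -9 + (-3*6 + t) = -9 + (-18 + t) = -27 + t)
I(Q, V) = -3 + V/6
O(h) = h³*(3 + h) (O(h) = (h*(h*(3 + h)))*h = (h²*(3 + h))*h = h³*(3 + h))
q(J) = 4/(-28 + J) (q(J) = 4/(-2 + (J + (-27 + 1))) = 4/(-2 + (J - 26)) = 4/(-2 + (-26 + J)) = 4/(-28 + J))
S = 99769/6 (S = 16656 + (-3 + (⅙)*(-149)) = 16656 + (-3 - 149/6) = 16656 - 167/6 = 99769/6 ≈ 16628.)
S + q(O(-5)) = 99769/6 + 4/(-28 + (-5)³*(3 - 5)) = 99769/6 + 4/(-28 - 125*(-2)) = 99769/6 + 4/(-28 + 250) = 99769/6 + 4/222 = 99769/6 + 4*(1/222) = 99769/6 + 2/111 = 3691457/222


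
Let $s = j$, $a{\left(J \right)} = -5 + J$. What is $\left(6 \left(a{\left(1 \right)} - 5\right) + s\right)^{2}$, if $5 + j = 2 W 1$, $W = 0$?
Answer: $3481$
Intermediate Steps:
$j = -5$ ($j = -5 + 2 \cdot 0 \cdot 1 = -5 + 0 \cdot 1 = -5 + 0 = -5$)
$s = -5$
$\left(6 \left(a{\left(1 \right)} - 5\right) + s\right)^{2} = \left(6 \left(\left(-5 + 1\right) - 5\right) - 5\right)^{2} = \left(6 \left(-4 - 5\right) - 5\right)^{2} = \left(6 \left(-9\right) - 5\right)^{2} = \left(-54 - 5\right)^{2} = \left(-59\right)^{2} = 3481$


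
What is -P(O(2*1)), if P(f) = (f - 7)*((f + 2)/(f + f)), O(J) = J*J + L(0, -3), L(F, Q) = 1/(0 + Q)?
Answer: 85/33 ≈ 2.5758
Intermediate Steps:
L(F, Q) = 1/Q
O(J) = -1/3 + J**2 (O(J) = J*J + 1/(-3) = J**2 - 1/3 = -1/3 + J**2)
P(f) = (-7 + f)*(2 + f)/(2*f) (P(f) = (-7 + f)*((2 + f)/((2*f))) = (-7 + f)*((2 + f)*(1/(2*f))) = (-7 + f)*((2 + f)/(2*f)) = (-7 + f)*(2 + f)/(2*f))
-P(O(2*1)) = -(-14 + (-1/3 + (2*1)**2)*(-5 + (-1/3 + (2*1)**2)))/(2*(-1/3 + (2*1)**2)) = -(-14 + (-1/3 + 2**2)*(-5 + (-1/3 + 2**2)))/(2*(-1/3 + 2**2)) = -(-14 + (-1/3 + 4)*(-5 + (-1/3 + 4)))/(2*(-1/3 + 4)) = -(-14 + 11*(-5 + 11/3)/3)/(2*11/3) = -3*(-14 + (11/3)*(-4/3))/(2*11) = -3*(-14 - 44/9)/(2*11) = -3*(-170)/(2*11*9) = -1*(-85/33) = 85/33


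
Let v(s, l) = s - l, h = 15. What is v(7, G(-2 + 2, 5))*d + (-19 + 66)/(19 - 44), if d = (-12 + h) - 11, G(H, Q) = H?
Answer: -1447/25 ≈ -57.880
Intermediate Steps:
d = -8 (d = (-12 + 15) - 11 = 3 - 11 = -8)
v(7, G(-2 + 2, 5))*d + (-19 + 66)/(19 - 44) = (7 - (-2 + 2))*(-8) + (-19 + 66)/(19 - 44) = (7 - 1*0)*(-8) + 47/(-25) = (7 + 0)*(-8) + 47*(-1/25) = 7*(-8) - 47/25 = -56 - 47/25 = -1447/25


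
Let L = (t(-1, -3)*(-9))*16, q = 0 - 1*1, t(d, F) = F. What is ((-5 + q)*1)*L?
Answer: -2592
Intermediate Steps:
q = -1 (q = 0 - 1 = -1)
L = 432 (L = -3*(-9)*16 = 27*16 = 432)
((-5 + q)*1)*L = ((-5 - 1)*1)*432 = -6*1*432 = -6*432 = -2592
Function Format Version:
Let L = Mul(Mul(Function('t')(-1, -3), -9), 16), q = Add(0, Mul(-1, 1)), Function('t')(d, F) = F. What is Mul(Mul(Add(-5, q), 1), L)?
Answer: -2592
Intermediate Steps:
q = -1 (q = Add(0, -1) = -1)
L = 432 (L = Mul(Mul(-3, -9), 16) = Mul(27, 16) = 432)
Mul(Mul(Add(-5, q), 1), L) = Mul(Mul(Add(-5, -1), 1), 432) = Mul(Mul(-6, 1), 432) = Mul(-6, 432) = -2592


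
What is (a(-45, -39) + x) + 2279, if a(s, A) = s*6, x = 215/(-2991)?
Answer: 6008704/2991 ≈ 2008.9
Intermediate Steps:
x = -215/2991 (x = 215*(-1/2991) = -215/2991 ≈ -0.071882)
a(s, A) = 6*s
(a(-45, -39) + x) + 2279 = (6*(-45) - 215/2991) + 2279 = (-270 - 215/2991) + 2279 = -807785/2991 + 2279 = 6008704/2991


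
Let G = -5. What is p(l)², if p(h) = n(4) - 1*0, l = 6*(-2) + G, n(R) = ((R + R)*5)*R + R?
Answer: 26896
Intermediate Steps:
n(R) = R + 10*R² (n(R) = ((2*R)*5)*R + R = (10*R)*R + R = 10*R² + R = R + 10*R²)
l = -17 (l = 6*(-2) - 5 = -12 - 5 = -17)
p(h) = 164 (p(h) = 4*(1 + 10*4) - 1*0 = 4*(1 + 40) + 0 = 4*41 + 0 = 164 + 0 = 164)
p(l)² = 164² = 26896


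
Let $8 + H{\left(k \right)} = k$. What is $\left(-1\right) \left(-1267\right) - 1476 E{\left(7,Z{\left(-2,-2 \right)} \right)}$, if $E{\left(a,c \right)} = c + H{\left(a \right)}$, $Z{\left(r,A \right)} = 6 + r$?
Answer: $-3161$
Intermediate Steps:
$H{\left(k \right)} = -8 + k$
$E{\left(a,c \right)} = -8 + a + c$ ($E{\left(a,c \right)} = c + \left(-8 + a\right) = -8 + a + c$)
$\left(-1\right) \left(-1267\right) - 1476 E{\left(7,Z{\left(-2,-2 \right)} \right)} = \left(-1\right) \left(-1267\right) - 1476 \left(-8 + 7 + \left(6 - 2\right)\right) = 1267 - 1476 \left(-8 + 7 + 4\right) = 1267 - 4428 = -3161$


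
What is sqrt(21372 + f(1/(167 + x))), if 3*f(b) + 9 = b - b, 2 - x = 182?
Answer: sqrt(21369) ≈ 146.18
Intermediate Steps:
x = -180 (x = 2 - 1*182 = 2 - 182 = -180)
f(b) = -3 (f(b) = -3 + (b - b)/3 = -3 + (1/3)*0 = -3 + 0 = -3)
sqrt(21372 + f(1/(167 + x))) = sqrt(21372 - 3) = sqrt(21369)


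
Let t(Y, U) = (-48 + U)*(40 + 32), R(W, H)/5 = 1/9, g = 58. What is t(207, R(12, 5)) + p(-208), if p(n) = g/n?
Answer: -355293/104 ≈ -3416.3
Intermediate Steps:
R(W, H) = 5/9
t(Y, U) = -3456 + 72*U (t(Y, U) = (-48 + U)*72 = -3456 + 72*U)
p(n) = 58/n
t(207, R(12, 5)) + p(-208) = (-3456 + 72*(5/9)) + 58/(-208) = (-3456 + 40) + 58*(-1/208) = -3416 - 29/104 = -355293/104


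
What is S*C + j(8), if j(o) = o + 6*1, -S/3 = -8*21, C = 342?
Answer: 172382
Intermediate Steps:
S = 504 (S = -(-24)*21 = -3*(-168) = 504)
j(o) = 6 + o (j(o) = o + 6 = 6 + o)
S*C + j(8) = 504*342 + (6 + 8) = 172368 + 14 = 172382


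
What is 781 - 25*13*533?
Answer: -172444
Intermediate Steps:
781 - 25*13*533 = 781 - 325*533 = 781 - 173225 = -172444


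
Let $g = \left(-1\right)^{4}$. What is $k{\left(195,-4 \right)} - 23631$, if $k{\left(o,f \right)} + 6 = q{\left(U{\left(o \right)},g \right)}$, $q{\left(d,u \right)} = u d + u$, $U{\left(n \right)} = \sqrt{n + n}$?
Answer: $-23636 + \sqrt{390} \approx -23616.0$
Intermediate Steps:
$U{\left(n \right)} = \sqrt{2} \sqrt{n}$ ($U{\left(n \right)} = \sqrt{2 n} = \sqrt{2} \sqrt{n}$)
$g = 1$
$q{\left(d,u \right)} = u + d u$ ($q{\left(d,u \right)} = d u + u = u + d u$)
$k{\left(o,f \right)} = -5 + \sqrt{2} \sqrt{o}$ ($k{\left(o,f \right)} = -6 + 1 \left(1 + \sqrt{2} \sqrt{o}\right) = -6 + \left(1 + \sqrt{2} \sqrt{o}\right) = -5 + \sqrt{2} \sqrt{o}$)
$k{\left(195,-4 \right)} - 23631 = \left(-5 + \sqrt{2} \sqrt{195}\right) - 23631 = \left(-5 + \sqrt{390}\right) - 23631 = -23636 + \sqrt{390}$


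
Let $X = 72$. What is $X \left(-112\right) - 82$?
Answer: $-8146$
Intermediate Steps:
$X \left(-112\right) - 82 = 72 \left(-112\right) - 82 = -8064 - 82 = -8146$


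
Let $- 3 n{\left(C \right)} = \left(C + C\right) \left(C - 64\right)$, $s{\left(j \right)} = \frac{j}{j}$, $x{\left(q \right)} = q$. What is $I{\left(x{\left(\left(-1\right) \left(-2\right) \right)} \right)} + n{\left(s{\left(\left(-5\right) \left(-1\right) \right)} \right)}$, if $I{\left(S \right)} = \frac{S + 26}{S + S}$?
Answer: $49$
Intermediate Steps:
$s{\left(j \right)} = 1$
$I{\left(S \right)} = \frac{26 + S}{2 S}$
$n{\left(C \right)} = - \frac{2 C \left(-64 + C\right)}{3}$ ($n{\left(C \right)} = - \frac{\left(C + C\right) \left(C - 64\right)}{3} = - \frac{2 C \left(-64 + C\right)}{3}$)
$I{\left(x{\left(\left(-1\right) \left(-2\right) \right)} \right)} + n{\left(s{\left(\left(-5\right) \left(-1\right) \right)} \right)} = \frac{26 - -2}{2 \left(\left(-1\right) \left(-2\right)\right)} + \frac{2}{3} \cdot 1 \left(64 - 1\right) = \frac{26 + 2}{2 \cdot 2} + \frac{2}{3} \cdot 1 \left(64 - 1\right) = \frac{1}{2} \cdot \frac{1}{2} \cdot 28 + \frac{2}{3} \cdot 1 \cdot 63 = 7 + 42 = 49$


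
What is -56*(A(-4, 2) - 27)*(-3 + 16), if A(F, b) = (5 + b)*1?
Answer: 14560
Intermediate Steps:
A(F, b) = 5 + b
-56*(A(-4, 2) - 27)*(-3 + 16) = -56*((5 + 2) - 27)*(-3 + 16) = -56*(7 - 27)*13 = -(-1120)*13 = -56*(-260) = 14560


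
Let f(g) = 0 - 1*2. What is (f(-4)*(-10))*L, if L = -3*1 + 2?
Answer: -20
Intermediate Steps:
L = -1 (L = -3 + 2 = -1)
f(g) = -2 (f(g) = 0 - 2 = -2)
(f(-4)*(-10))*L = -2*(-10)*(-1) = 20*(-1) = -20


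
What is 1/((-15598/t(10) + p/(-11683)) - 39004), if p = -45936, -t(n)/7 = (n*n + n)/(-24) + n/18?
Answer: -1694035/67004670652 ≈ -2.5282e-5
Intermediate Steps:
t(n) = -7*n/72 + 7*n²/24 (t(n) = -7*((n*n + n)/(-24) + n/18) = -7*((n² + n)*(-1/24) + n*(1/18)) = -7*((n + n²)*(-1/24) + n/18) = -7*((-n/24 - n²/24) + n/18) = -7*(-n²/24 + n/72) = -7*n/72 + 7*n²/24)
1/((-15598/t(10) + p/(-11683)) - 39004) = 1/((-15598*36/(35*(-1 + 3*10)) - 45936/(-11683)) - 39004) = 1/((-15598*36/(35*(-1 + 30)) - 45936*(-1/11683)) - 39004) = 1/((-15598/((7/72)*10*29) + 45936/11683) - 39004) = 1/((-15598/1015/36 + 45936/11683) - 39004) = 1/((-15598*36/1015 + 45936/11683) - 39004) = 1/((-561528/1015 + 45936/11683) - 39004) = 1/(-930529512/1694035 - 39004) = 1/(-67004670652/1694035) = -1694035/67004670652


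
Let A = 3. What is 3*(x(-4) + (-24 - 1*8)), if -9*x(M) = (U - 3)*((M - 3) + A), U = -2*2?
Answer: -316/3 ≈ -105.33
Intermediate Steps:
U = -4
x(M) = 7*M/9 (x(M) = -(-4 - 3)*((M - 3) + 3)/9 = -(-7)*((-3 + M) + 3)/9 = -(-7)*M/9 = 7*M/9)
3*(x(-4) + (-24 - 1*8)) = 3*((7/9)*(-4) + (-24 - 1*8)) = 3*(-28/9 + (-24 - 8)) = 3*(-28/9 - 32) = 3*(-316/9) = -316/3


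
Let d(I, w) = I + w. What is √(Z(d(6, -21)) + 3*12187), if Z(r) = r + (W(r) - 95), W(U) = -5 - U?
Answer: 19*√101 ≈ 190.95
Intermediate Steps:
Z(r) = -100 (Z(r) = r + ((-5 - r) - 95) = r + (-100 - r) = -100)
√(Z(d(6, -21)) + 3*12187) = √(-100 + 3*12187) = √(-100 + 36561) = √36461 = 19*√101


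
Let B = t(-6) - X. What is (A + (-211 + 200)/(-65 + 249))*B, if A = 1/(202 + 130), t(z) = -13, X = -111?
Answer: -42483/7636 ≈ -5.5635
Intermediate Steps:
A = 1/332 ≈ 0.0030120
B = 98 (B = -13 - 1*(-111) = -13 + 111 = 98)
(A + (-211 + 200)/(-65 + 249))*B = (1/332 + (-211 + 200)/(-65 + 249))*98 = (1/332 - 11/184)*98 = -867/15272*98 = -42483/7636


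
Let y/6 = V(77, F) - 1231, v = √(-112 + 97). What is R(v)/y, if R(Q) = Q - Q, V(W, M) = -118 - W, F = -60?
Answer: 0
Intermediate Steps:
v = I*√15 (v = √(-15) = I*√15 ≈ 3.873*I)
R(Q) = 0
y = -8556 (y = 6*((-118 - 1*77) - 1231) = 6*((-118 - 77) - 1231) = 6*(-195 - 1231) = 6*(-1426) = -8556)
R(v)/y = 0/(-8556) = 0*(-1/8556) = 0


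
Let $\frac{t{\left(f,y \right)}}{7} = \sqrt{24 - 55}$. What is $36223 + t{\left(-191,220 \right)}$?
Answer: $36223 + 7 i \sqrt{31} \approx 36223.0 + 38.974 i$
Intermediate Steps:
$t{\left(f,y \right)} = 7 i \sqrt{31}$ ($t{\left(f,y \right)} = 7 \sqrt{24 - 55} = 7 \sqrt{-31} = 7 i \sqrt{31}$)
$36223 + t{\left(-191,220 \right)} = 36223 + 7 i \sqrt{31}$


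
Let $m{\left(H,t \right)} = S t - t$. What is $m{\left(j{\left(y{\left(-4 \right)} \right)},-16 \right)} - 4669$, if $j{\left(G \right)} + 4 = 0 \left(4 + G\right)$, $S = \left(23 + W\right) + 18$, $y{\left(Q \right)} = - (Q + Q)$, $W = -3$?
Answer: $-5261$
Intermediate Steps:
$y{\left(Q \right)} = - 2 Q$
$S = 38$ ($S = \left(23 - 3\right) + 18 = 20 + 18 = 38$)
$j{\left(G \right)} = -4$ ($j{\left(G \right)} = -4 + 0 \left(4 + G\right) = -4 + 0 = -4$)
$m{\left(H,t \right)} = 37 t$ ($m{\left(H,t \right)} = 38 t - t = 37 t$)
$m{\left(j{\left(y{\left(-4 \right)} \right)},-16 \right)} - 4669 = 37 \left(-16\right) - 4669 = -592 - 4669 = -5261$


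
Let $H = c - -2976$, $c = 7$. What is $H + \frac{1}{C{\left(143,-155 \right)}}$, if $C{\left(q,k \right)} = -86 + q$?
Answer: $\frac{170032}{57} \approx 2983.0$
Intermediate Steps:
$H = 2983$ ($H = 7 - -2976 = 7 + 2976 = 2983$)
$H + \frac{1}{C{\left(143,-155 \right)}} = 2983 + \frac{1}{-86 + 143} = 2983 + \frac{1}{57} = \frac{170032}{57}$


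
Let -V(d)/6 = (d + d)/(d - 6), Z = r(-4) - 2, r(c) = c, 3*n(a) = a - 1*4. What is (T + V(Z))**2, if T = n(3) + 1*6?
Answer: 1/9 ≈ 0.11111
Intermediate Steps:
n(a) = -4/3 + a/3 (n(a) = (a - 1*4)/3 = (a - 4)/3 = (-4 + a)/3 = -4/3 + a/3)
T = 17/3 (T = (-4/3 + (1/3)*3) + 1*6 = (-4/3 + 1) + 6 = -1/3 + 6 = 17/3 ≈ 5.6667)
Z = -6 (Z = -4 - 2 = -6)
V(d) = -12*d/(-6 + d) (V(d) = -6*(d + d)/(d - 6) = -6*2*d/(-6 + d) = -12*d/(-6 + d))
(T + V(Z))**2 = (17/3 - 12*(-6)/(-6 - 6))**2 = (17/3 - 12*(-6)/(-12))**2 = (17/3 - 12*(-6)*(-1/12))**2 = (17/3 - 6)**2 = (-1/3)**2 = 1/9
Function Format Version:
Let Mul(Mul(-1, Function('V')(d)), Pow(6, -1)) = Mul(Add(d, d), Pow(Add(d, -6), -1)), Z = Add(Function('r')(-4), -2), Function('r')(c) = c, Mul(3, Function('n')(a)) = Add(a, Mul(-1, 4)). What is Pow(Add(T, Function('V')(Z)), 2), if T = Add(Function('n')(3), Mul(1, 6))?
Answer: Rational(1, 9) ≈ 0.11111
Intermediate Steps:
Function('n')(a) = Add(Rational(-4, 3), Mul(Rational(1, 3), a)) (Function('n')(a) = Mul(Rational(1, 3), Add(a, Mul(-1, 4))) = Mul(Rational(1, 3), Add(a, -4)) = Mul(Rational(1, 3), Add(-4, a)) = Add(Rational(-4, 3), Mul(Rational(1, 3), a)))
T = Rational(17, 3) (T = Add(Add(Rational(-4, 3), Mul(Rational(1, 3), 3)), Mul(1, 6)) = Add(Add(Rational(-4, 3), 1), 6) = Add(Rational(-1, 3), 6) = Rational(17, 3) ≈ 5.6667)
Z = -6 (Z = Add(-4, -2) = -6)
Function('V')(d) = Mul(-12, d, Pow(Add(-6, d), -1)) (Function('V')(d) = Mul(-6, Mul(Add(d, d), Pow(Add(d, -6), -1))) = Mul(-6, Mul(Mul(2, d), Pow(Add(-6, d), -1))) = Mul(-6, Mul(2, d, Pow(Add(-6, d), -1))) = Mul(-12, d, Pow(Add(-6, d), -1)))
Pow(Add(T, Function('V')(Z)), 2) = Pow(Add(Rational(17, 3), Mul(-12, -6, Pow(Add(-6, -6), -1))), 2) = Pow(Add(Rational(17, 3), Mul(-12, -6, Pow(-12, -1))), 2) = Pow(Add(Rational(17, 3), Mul(-12, -6, Rational(-1, 12))), 2) = Pow(Add(Rational(17, 3), -6), 2) = Pow(Rational(-1, 3), 2) = Rational(1, 9)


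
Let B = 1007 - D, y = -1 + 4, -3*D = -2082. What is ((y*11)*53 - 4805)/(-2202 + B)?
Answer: 3056/1889 ≈ 1.6178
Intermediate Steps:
D = 694 (D = -⅓*(-2082) = 694)
y = 3
B = 313 (B = 1007 - 1*694 = 1007 - 694 = 313)
((y*11)*53 - 4805)/(-2202 + B) = ((3*11)*53 - 4805)/(-2202 + 313) = (33*53 - 4805)/(-1889) = (1749 - 4805)*(-1/1889) = -3056*(-1/1889) = 3056/1889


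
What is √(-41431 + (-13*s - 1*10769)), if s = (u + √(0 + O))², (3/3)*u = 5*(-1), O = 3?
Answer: √(-52564 + 130*√3) ≈ 228.78*I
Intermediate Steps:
u = -5 (u = 5*(-1) = -5)
s = (-5 + √3)² (s = (-5 + √(0 + 3))² = (-5 + √3)² ≈ 10.679)
√(-41431 + (-13*s - 1*10769)) = √(-41431 + (-13*(5 - √3)² - 1*10769)) = √(-41431 + (-13*(5 - √3)² - 10769)) = √(-41431 + (-10769 - 13*(5 - √3)²)) = √(-52200 - 13*(5 - √3)²)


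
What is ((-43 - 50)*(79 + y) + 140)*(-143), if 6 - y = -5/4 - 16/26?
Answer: 4540811/4 ≈ 1.1352e+6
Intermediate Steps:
y = 409/52 (y = 6 - (-5/4 - 16/26) = 6 - (-5*¼ - 16*1/26) = 6 - (-5/4 - 8/13) = 6 - 1*(-97/52) = 6 + 97/52 = 409/52 ≈ 7.8654)
((-43 - 50)*(79 + y) + 140)*(-143) = ((-43 - 50)*(79 + 409/52) + 140)*(-143) = (-93*4517/52 + 140)*(-143) = (-420081/52 + 140)*(-143) = -412801/52*(-143) = 4540811/4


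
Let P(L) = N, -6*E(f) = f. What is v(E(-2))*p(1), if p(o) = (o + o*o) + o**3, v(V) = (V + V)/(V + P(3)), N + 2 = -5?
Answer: -3/10 ≈ -0.30000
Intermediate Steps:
N = -7 (N = -2 - 5 = -7)
E(f) = -f/6
P(L) = -7
v(V) = 2*V/(-7 + V) (v(V) = (V + V)/(V - 7) = (2*V)/(-7 + V) = 2*V/(-7 + V))
p(o) = o + o**2 + o**3 (p(o) = (o + o**2) + o**3 = o + o**2 + o**3)
v(E(-2))*p(1) = (2*(-1/6*(-2))/(-7 - 1/6*(-2)))*(1*(1 + 1 + 1**2)) = (2*(1/3)/(-7 + 1/3))*(1*(1 + 1 + 1)) = (2*(1/3)/(-20/3))*(1*3) = (2*(1/3)*(-3/20))*3 = -1/10*3 = -3/10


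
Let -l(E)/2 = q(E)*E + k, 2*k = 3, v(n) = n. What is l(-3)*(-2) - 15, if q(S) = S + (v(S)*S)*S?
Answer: 351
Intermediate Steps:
k = 3/2 (k = (½)*3 = 3/2 ≈ 1.5000)
q(S) = S + S³ (q(S) = S + (S*S)*S = S + S²*S = S + S³)
l(E) = -3 - 2*E*(E + E³) (l(E) = -2*((E + E³)*E + 3/2) = -2*(E*(E + E³) + 3/2) = -2*(3/2 + E*(E + E³)) = -3 - 2*E*(E + E³))
l(-3)*(-2) - 15 = (-3 - 2*(-3)²*(1 + (-3)²))*(-2) - 15 = (-3 - 2*9*(1 + 9))*(-2) - 15 = (-3 - 2*9*10)*(-2) - 15 = (-3 - 180)*(-2) - 15 = -183*(-2) - 15 = 366 - 15 = 351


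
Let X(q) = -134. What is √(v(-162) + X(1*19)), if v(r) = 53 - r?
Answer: 9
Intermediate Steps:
√(v(-162) + X(1*19)) = √((53 - 1*(-162)) - 134) = √((53 + 162) - 134) = √(215 - 134) = √81 = 9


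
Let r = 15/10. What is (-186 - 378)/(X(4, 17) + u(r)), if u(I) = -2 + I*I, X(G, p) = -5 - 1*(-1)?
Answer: 752/5 ≈ 150.40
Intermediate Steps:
X(G, p) = -4 (X(G, p) = -5 + 1 = -4)
r = 3/2 (r = 15*(1/10) = 3/2 ≈ 1.5000)
u(I) = -2 + I**2
(-186 - 378)/(X(4, 17) + u(r)) = (-186 - 378)/(-4 + (-2 + (3/2)**2)) = -564/(-4 + (-2 + 9/4)) = -564/(-4 + 1/4) = -564/(-15/4) = -564*(-4/15) = 752/5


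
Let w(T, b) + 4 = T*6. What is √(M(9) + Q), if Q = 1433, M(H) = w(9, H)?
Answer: √1483 ≈ 38.510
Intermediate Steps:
w(T, b) = -4 + 6*T (w(T, b) = -4 + T*6 = -4 + 6*T)
M(H) = 50 (M(H) = -4 + 6*9 = -4 + 54 = 50)
√(M(9) + Q) = √(50 + 1433) = √1483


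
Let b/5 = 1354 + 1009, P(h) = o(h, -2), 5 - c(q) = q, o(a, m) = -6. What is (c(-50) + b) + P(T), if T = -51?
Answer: 11864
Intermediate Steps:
c(q) = 5 - q
P(h) = -6
b = 11815 (b = 5*(1354 + 1009) = 5*2363 = 11815)
(c(-50) + b) + P(T) = ((5 - 1*(-50)) + 11815) - 6 = ((5 + 50) + 11815) - 6 = (55 + 11815) - 6 = 11870 - 6 = 11864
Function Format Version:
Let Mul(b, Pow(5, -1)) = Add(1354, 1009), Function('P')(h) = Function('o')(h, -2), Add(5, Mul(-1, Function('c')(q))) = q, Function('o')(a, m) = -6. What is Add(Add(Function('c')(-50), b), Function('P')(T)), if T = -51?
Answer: 11864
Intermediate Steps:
Function('c')(q) = Add(5, Mul(-1, q))
Function('P')(h) = -6
b = 11815 (b = Mul(5, Add(1354, 1009)) = Mul(5, 2363) = 11815)
Add(Add(Function('c')(-50), b), Function('P')(T)) = Add(Add(Add(5, Mul(-1, -50)), 11815), -6) = Add(Add(Add(5, 50), 11815), -6) = Add(Add(55, 11815), -6) = Add(11870, -6) = 11864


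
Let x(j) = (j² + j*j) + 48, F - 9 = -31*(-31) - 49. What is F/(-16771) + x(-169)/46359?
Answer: 916101431/777486789 ≈ 1.1783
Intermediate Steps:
F = 921 (F = 9 + (-31*(-31) - 49) = 9 + (961 - 49) = 9 + 912 = 921)
x(j) = 48 + 2*j² (x(j) = (j² + j²) + 48 = 2*j² + 48 = 48 + 2*j²)
F/(-16771) + x(-169)/46359 = 921/(-16771) + (48 + 2*(-169)²)/46359 = 921*(-1/16771) + (48 + 2*28561)*(1/46359) = -921/16771 + (48 + 57122)*(1/46359) = -921/16771 + 57170*(1/46359) = -921/16771 + 57170/46359 = 916101431/777486789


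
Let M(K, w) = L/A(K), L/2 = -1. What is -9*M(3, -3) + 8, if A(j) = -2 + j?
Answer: 26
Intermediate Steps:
L = -2 (L = 2*(-1) = -2)
M(K, w) = -2/(-2 + K)
-9*M(3, -3) + 8 = -(-18)/(-2 + 3) + 8 = -(-18)/1 + 8 = -(-18) + 8 = -9*(-2) + 8 = 18 + 8 = 26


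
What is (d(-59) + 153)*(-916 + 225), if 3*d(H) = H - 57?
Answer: -237013/3 ≈ -79004.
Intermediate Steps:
d(H) = -19 + H/3 (d(H) = (H - 57)/3 = (-57 + H)/3 = -19 + H/3)
(d(-59) + 153)*(-916 + 225) = ((-19 + (1/3)*(-59)) + 153)*(-916 + 225) = ((-19 - 59/3) + 153)*(-691) = (-116/3 + 153)*(-691) = (343/3)*(-691) = -237013/3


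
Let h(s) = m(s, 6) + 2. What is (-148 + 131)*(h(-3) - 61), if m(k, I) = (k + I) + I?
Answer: 850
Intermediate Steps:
m(k, I) = k + 2*I (m(k, I) = (I + k) + I = k + 2*I)
h(s) = 14 + s (h(s) = (s + 2*6) + 2 = (s + 12) + 2 = (12 + s) + 2 = 14 + s)
(-148 + 131)*(h(-3) - 61) = (-148 + 131)*((14 - 3) - 61) = -17*(11 - 61) = -17*(-50) = 850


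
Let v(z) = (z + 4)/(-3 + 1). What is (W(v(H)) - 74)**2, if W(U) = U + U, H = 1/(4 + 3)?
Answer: 299209/49 ≈ 6106.3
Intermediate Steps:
H = 1/7 ≈ 0.14286
v(z) = -2 - z/2 (v(z) = (4 + z)/(-2) = (4 + z)*(-1/2) = -2 - z/2)
W(U) = 2*U
(W(v(H)) - 74)**2 = (2*(-2 - 1/2*1/7) - 74)**2 = (2*(-2 - 1/14) - 74)**2 = (2*(-29/14) - 74)**2 = (-29/7 - 74)**2 = (-547/7)**2 = 299209/49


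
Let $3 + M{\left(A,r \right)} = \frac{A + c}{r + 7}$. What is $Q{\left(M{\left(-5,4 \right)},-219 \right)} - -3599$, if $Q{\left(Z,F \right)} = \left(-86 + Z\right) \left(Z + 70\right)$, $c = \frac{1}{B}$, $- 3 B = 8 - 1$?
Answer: $- \frac{13950340}{5929} \approx -2352.9$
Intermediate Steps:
$B = - \frac{7}{3}$ ($B = - \frac{8 - 1}{3} = \left(- \frac{1}{3}\right) 7 = - \frac{7}{3} \approx -2.3333$)
$c = - \frac{3}{7}$ ($c = \frac{1}{- \frac{7}{3}} = - \frac{3}{7} \approx -0.42857$)
$M{\left(A,r \right)} = -3 + \frac{- \frac{3}{7} + A}{7 + r}$ ($M{\left(A,r \right)} = -3 + \frac{A - \frac{3}{7}}{r + 7} = -3 + \frac{- \frac{3}{7} + A}{7 + r}$)
$Q{\left(Z,F \right)} = \left(-86 + Z\right) \left(70 + Z\right)$
$Q{\left(M{\left(-5,4 \right)},-219 \right)} - -3599 = \left(-6020 + \left(\frac{- \frac{150}{7} - 5 - 12}{7 + 4}\right)^{2} - 16 \frac{- \frac{150}{7} - 5 - 12}{7 + 4}\right) - -3599 = \left(-6020 + \left(\frac{- \frac{150}{7} - 5 - 12}{11}\right)^{2} - 16 \frac{- \frac{150}{7} - 5 - 12}{11}\right) + 3599 = \left(-6020 + \left(\frac{1}{11} \left(- \frac{269}{7}\right)\right)^{2} - 16 \cdot \frac{1}{11} \left(- \frac{269}{7}\right)\right) + 3599 = \left(-6020 + \left(- \frac{269}{77}\right)^{2} - - \frac{4304}{77}\right) + 3599 = \left(-6020 + \frac{72361}{5929} + \frac{4304}{77}\right) + 3599 = - \frac{35288811}{5929} + 3599 = - \frac{13950340}{5929}$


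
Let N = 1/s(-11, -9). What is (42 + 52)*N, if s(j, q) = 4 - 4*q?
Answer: 47/20 ≈ 2.3500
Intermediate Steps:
N = 1/40 (N = 1/(4 - 4*(-9)) = 1/(4 + 36) = 1/40 ≈ 0.025000)
(42 + 52)*N = (42 + 52)*(1/40) = 94*(1/40) = 47/20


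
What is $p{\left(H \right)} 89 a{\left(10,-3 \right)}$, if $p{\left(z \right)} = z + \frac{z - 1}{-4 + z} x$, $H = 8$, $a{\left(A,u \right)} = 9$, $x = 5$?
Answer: $\frac{53667}{4} \approx 13417.0$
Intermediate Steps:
$p{\left(z \right)} = z + \frac{5 \left(-1 + z\right)}{-4 + z}$ ($p{\left(z \right)} = z + \frac{z - 1}{-4 + z} 5 = z + \frac{-1 + z}{-4 + z} 5 = z + \frac{5 \left(-1 + z\right)}{-4 + z}$)
$p{\left(H \right)} 89 a{\left(10,-3 \right)} = \frac{-5 + 8 + 8^{2}}{-4 + 8} \cdot 89 \cdot 9 = \frac{-5 + 8 + 64}{4} \cdot 89 \cdot 9 = \frac{1}{4} \cdot 67 \cdot 89 \cdot 9 = \frac{67}{4} \cdot 89 \cdot 9 = \frac{5963}{4} \cdot 9 = \frac{53667}{4}$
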